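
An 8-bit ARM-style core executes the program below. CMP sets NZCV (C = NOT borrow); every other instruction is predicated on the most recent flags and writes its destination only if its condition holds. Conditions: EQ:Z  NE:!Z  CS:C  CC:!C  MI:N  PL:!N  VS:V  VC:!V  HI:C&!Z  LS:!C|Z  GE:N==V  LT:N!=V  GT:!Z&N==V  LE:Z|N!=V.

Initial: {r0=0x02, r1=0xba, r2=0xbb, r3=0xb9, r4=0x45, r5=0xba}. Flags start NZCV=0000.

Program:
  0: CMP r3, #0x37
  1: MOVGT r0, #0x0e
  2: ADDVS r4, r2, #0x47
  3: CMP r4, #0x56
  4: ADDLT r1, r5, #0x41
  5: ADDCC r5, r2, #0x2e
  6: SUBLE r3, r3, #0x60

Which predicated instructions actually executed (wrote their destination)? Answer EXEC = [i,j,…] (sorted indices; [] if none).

EXEC = [4,5,6]

0: ✓ CMP  NZCV=1010
1: · MOVGT
2: · ADDVS
3: ✓ CMP  NZCV=1000
4: ✓ ADDLT  r1←0xfb
5: ✓ ADDCC  r5←0xe9
6: ✓ SUBLE  r3←0x59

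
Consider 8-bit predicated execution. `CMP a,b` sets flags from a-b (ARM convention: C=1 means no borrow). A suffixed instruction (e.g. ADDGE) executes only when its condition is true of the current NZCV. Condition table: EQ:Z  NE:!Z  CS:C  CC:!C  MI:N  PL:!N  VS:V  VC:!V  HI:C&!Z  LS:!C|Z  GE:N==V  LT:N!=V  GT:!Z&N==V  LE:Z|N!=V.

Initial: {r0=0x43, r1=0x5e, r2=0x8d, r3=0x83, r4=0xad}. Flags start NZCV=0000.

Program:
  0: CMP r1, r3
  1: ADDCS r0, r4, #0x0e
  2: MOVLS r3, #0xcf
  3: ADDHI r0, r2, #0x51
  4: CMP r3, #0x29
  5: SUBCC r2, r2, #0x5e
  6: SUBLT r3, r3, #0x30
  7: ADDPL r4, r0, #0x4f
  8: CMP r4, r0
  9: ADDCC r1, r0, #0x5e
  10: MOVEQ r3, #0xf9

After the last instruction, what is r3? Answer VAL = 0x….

[0] flags=1001 → (cmp)
[1] flags=1001 CS?F → skip
[2] flags=1001 LS?T → r3=0xcf
[3] flags=1001 HI?F → skip
[4] flags=1010 → (cmp)
[5] flags=1010 CC?F → skip
[6] flags=1010 LT?T → r3=0x9f
[7] flags=1010 PL?F → skip
[8] flags=0011 → (cmp)
[9] flags=0011 CC?F → skip
[10] flags=0011 EQ?F → skip

VAL = 0x9f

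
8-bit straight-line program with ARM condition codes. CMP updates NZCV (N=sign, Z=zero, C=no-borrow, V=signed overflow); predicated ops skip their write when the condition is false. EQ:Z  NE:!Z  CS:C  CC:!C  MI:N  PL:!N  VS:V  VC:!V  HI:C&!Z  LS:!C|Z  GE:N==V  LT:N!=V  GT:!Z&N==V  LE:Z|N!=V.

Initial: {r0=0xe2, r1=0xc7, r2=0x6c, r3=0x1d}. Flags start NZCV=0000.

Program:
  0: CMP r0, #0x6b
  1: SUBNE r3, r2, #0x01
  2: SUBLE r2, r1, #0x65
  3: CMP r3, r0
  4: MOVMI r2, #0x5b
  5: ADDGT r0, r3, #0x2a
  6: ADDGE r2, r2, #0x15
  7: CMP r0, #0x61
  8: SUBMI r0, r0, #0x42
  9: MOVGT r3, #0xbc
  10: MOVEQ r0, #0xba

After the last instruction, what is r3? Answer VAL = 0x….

0: ✓ CMP  NZCV=0011
1: ✓ SUBNE  r3←0x6b
2: ✓ SUBLE  r2←0x62
3: ✓ CMP  NZCV=1001
4: ✓ MOVMI  r2←0x5b
5: ✓ ADDGT  r0←0x95
6: ✓ ADDGE  r2←0x70
7: ✓ CMP  NZCV=0011
8: · SUBMI
9: · MOVGT
10: · MOVEQ

VAL = 0x6b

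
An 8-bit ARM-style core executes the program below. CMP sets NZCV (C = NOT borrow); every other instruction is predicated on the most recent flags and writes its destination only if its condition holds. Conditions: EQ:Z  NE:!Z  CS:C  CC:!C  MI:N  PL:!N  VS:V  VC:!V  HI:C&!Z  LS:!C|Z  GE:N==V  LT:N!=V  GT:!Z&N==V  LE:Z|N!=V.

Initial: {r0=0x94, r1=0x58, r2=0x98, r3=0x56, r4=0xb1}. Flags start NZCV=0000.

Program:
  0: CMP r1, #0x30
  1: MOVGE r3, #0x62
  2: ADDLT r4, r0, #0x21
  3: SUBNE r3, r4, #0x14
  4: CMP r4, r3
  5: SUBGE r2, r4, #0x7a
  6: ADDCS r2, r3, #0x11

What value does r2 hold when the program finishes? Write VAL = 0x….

VAL = 0xae

[0] flags=0010 → (cmp)
[1] flags=0010 GE?T → r3=0x62
[2] flags=0010 LT?F → skip
[3] flags=0010 NE?T → r3=0x9d
[4] flags=0010 → (cmp)
[5] flags=0010 GE?T → r2=0x37
[6] flags=0010 CS?T → r2=0xae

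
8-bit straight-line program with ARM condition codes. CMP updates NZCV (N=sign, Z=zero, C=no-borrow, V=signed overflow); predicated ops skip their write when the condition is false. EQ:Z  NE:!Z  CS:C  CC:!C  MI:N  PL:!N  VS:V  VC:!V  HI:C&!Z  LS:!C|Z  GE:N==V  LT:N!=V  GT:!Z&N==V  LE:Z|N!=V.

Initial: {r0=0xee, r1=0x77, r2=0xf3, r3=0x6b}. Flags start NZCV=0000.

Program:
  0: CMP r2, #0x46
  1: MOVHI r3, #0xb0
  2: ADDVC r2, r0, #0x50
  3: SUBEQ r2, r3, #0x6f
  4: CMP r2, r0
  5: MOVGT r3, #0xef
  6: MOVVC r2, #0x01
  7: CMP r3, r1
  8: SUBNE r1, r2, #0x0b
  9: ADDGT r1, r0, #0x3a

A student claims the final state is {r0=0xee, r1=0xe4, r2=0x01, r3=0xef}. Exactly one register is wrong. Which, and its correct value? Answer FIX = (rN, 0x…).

FIX = (r1, 0xf6)

[0] flags=1010 → (cmp)
[1] flags=1010 HI?T → r3=0xb0
[2] flags=1010 VC?T → r2=0x3e
[3] flags=1010 EQ?F → skip
[4] flags=0000 → (cmp)
[5] flags=0000 GT?T → r3=0xef
[6] flags=0000 VC?T → r2=0x01
[7] flags=0011 → (cmp)
[8] flags=0011 NE?T → r1=0xf6
[9] flags=0011 GT?F → skip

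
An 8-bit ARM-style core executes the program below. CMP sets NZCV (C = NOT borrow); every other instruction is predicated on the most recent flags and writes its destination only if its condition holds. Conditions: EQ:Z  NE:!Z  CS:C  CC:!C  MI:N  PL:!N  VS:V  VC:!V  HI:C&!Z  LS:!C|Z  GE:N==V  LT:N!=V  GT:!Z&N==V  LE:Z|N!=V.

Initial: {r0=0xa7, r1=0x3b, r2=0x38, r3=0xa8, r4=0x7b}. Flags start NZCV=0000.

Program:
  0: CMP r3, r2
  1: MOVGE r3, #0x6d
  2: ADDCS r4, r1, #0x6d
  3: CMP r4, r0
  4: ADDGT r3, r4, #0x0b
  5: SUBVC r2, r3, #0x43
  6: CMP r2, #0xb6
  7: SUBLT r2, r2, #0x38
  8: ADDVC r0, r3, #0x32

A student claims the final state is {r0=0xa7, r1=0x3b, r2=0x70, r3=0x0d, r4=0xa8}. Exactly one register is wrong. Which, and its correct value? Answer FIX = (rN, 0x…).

0: ✓ CMP  NZCV=0011
1: · MOVGE
2: ✓ ADDCS  r4←0xa8
3: ✓ CMP  NZCV=0010
4: ✓ ADDGT  r3←0xb3
5: ✓ SUBVC  r2←0x70
6: ✓ CMP  NZCV=1001
7: · SUBLT
8: · ADDVC

FIX = (r3, 0xb3)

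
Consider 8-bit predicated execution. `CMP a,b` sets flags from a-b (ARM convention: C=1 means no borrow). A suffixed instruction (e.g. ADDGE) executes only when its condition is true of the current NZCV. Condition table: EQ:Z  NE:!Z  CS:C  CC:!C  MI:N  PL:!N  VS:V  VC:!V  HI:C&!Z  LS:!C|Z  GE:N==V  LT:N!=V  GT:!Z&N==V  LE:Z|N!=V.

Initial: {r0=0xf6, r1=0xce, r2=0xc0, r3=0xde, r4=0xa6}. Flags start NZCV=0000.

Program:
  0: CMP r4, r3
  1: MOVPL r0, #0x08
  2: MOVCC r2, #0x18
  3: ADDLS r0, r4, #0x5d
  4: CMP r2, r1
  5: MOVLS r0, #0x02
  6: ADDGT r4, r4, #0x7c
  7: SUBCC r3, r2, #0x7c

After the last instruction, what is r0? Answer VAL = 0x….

[0] flags=1000 → (cmp)
[1] flags=1000 PL?F → skip
[2] flags=1000 CC?T → r2=0x18
[3] flags=1000 LS?T → r0=0x03
[4] flags=0000 → (cmp)
[5] flags=0000 LS?T → r0=0x02
[6] flags=0000 GT?T → r4=0x22
[7] flags=0000 CC?T → r3=0x9c

VAL = 0x02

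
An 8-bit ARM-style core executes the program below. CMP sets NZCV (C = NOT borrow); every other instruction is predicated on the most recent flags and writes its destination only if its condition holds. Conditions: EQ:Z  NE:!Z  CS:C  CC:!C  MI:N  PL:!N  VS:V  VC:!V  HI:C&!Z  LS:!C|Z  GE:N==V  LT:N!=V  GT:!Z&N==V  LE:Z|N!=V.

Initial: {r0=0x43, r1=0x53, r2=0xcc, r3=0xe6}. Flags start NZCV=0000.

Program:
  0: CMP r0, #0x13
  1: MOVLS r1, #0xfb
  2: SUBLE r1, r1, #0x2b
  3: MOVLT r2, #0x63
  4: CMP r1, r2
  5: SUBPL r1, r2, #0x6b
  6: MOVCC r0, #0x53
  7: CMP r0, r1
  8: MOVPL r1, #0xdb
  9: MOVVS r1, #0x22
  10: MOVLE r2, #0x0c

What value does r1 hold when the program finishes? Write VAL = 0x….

[0] flags=0010 → (cmp)
[1] flags=0010 LS?F → skip
[2] flags=0010 LE?F → skip
[3] flags=0010 LT?F → skip
[4] flags=1001 → (cmp)
[5] flags=1001 PL?F → skip
[6] flags=1001 CC?T → r0=0x53
[7] flags=0110 → (cmp)
[8] flags=0110 PL?T → r1=0xdb
[9] flags=0110 VS?F → skip
[10] flags=0110 LE?T → r2=0x0c

VAL = 0xdb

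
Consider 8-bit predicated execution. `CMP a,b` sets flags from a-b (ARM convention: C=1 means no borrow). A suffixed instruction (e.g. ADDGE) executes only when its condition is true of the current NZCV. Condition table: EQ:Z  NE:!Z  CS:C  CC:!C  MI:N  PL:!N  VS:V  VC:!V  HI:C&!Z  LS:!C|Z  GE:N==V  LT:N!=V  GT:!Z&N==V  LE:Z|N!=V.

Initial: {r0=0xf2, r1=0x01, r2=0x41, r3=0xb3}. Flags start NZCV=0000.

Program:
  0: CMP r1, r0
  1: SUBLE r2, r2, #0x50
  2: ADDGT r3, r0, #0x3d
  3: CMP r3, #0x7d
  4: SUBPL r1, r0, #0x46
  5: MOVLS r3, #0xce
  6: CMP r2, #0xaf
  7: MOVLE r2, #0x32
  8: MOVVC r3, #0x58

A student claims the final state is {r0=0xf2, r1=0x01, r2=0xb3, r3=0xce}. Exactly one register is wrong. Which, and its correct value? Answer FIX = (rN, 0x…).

0: ✓ CMP  NZCV=0000
1: · SUBLE
2: ✓ ADDGT  r3←0x2f
3: ✓ CMP  NZCV=1000
4: · SUBPL
5: ✓ MOVLS  r3←0xce
6: ✓ CMP  NZCV=1001
7: · MOVLE
8: · MOVVC

FIX = (r2, 0x41)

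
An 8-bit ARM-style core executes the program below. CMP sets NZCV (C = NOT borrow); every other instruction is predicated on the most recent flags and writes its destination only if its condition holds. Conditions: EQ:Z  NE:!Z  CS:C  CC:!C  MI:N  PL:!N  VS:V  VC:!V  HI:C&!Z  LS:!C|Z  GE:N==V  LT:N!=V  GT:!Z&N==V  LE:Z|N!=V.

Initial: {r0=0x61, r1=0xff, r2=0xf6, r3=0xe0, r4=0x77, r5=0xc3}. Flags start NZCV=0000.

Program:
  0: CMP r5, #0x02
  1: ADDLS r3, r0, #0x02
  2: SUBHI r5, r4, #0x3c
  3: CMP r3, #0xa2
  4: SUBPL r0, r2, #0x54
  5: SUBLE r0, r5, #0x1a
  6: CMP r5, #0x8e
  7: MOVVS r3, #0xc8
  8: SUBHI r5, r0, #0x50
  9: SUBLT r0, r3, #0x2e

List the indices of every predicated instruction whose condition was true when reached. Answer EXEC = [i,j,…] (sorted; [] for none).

EXEC = [2,4,7]

[0] flags=1010 → (cmp)
[1] flags=1010 LS?F → skip
[2] flags=1010 HI?T → r5=0x3b
[3] flags=0010 → (cmp)
[4] flags=0010 PL?T → r0=0xa2
[5] flags=0010 LE?F → skip
[6] flags=1001 → (cmp)
[7] flags=1001 VS?T → r3=0xc8
[8] flags=1001 HI?F → skip
[9] flags=1001 LT?F → skip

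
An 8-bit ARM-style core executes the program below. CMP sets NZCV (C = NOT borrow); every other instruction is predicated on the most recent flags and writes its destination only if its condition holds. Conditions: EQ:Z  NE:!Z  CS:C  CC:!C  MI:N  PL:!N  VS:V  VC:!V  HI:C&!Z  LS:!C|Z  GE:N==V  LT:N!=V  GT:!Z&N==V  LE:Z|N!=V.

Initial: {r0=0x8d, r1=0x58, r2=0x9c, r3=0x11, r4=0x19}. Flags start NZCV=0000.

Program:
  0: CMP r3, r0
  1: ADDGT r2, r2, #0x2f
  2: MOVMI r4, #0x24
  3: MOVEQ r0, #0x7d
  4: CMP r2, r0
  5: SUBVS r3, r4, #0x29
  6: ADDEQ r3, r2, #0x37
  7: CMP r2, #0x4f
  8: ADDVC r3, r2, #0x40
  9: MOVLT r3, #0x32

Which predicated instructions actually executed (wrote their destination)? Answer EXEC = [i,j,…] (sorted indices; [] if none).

EXEC = [1,2,9]

[0] flags=1001 → (cmp)
[1] flags=1001 GT?T → r2=0xcb
[2] flags=1001 MI?T → r4=0x24
[3] flags=1001 EQ?F → skip
[4] flags=0010 → (cmp)
[5] flags=0010 VS?F → skip
[6] flags=0010 EQ?F → skip
[7] flags=0011 → (cmp)
[8] flags=0011 VC?F → skip
[9] flags=0011 LT?T → r3=0x32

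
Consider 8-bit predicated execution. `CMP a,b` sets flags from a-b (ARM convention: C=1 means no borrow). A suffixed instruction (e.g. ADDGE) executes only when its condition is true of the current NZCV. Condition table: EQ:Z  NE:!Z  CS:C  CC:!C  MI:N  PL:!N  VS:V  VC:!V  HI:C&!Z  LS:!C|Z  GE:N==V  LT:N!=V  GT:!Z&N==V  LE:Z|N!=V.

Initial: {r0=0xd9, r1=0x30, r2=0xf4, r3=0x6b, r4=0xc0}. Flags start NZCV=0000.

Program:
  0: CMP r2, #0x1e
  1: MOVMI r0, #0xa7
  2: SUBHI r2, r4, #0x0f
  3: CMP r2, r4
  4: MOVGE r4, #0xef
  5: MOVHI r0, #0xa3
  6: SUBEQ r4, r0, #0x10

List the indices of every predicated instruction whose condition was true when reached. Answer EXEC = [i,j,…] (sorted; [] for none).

EXEC = [1,2]

[0] flags=1010 → (cmp)
[1] flags=1010 MI?T → r0=0xa7
[2] flags=1010 HI?T → r2=0xb1
[3] flags=1000 → (cmp)
[4] flags=1000 GE?F → skip
[5] flags=1000 HI?F → skip
[6] flags=1000 EQ?F → skip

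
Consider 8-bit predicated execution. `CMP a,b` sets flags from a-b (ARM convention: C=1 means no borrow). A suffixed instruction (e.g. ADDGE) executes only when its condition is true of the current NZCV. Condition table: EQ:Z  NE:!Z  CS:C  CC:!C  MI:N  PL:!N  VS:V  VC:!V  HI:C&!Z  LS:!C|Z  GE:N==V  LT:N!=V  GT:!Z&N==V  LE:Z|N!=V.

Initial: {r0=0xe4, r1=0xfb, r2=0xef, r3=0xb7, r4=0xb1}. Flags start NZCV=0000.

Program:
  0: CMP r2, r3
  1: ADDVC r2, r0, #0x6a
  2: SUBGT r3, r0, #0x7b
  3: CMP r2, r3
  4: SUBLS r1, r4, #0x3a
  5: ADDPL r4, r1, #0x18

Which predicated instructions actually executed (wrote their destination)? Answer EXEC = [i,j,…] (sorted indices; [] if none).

[0] flags=0010 → (cmp)
[1] flags=0010 VC?T → r2=0x4e
[2] flags=0010 GT?T → r3=0x69
[3] flags=1000 → (cmp)
[4] flags=1000 LS?T → r1=0x77
[5] flags=1000 PL?F → skip

EXEC = [1,2,4]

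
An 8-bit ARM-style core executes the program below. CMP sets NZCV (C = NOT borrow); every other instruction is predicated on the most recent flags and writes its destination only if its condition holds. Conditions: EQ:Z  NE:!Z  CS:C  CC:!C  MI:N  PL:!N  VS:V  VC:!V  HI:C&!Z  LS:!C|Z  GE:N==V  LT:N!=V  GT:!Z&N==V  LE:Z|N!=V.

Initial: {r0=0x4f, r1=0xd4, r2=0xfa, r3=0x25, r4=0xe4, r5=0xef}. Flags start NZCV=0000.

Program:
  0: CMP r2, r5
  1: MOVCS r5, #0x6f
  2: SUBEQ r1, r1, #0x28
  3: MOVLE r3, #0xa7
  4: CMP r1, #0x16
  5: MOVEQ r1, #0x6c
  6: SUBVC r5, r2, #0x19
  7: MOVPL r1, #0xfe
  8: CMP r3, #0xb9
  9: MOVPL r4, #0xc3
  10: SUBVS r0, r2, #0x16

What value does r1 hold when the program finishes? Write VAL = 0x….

VAL = 0xd4

[0] flags=0010 → (cmp)
[1] flags=0010 CS?T → r5=0x6f
[2] flags=0010 EQ?F → skip
[3] flags=0010 LE?F → skip
[4] flags=1010 → (cmp)
[5] flags=1010 EQ?F → skip
[6] flags=1010 VC?T → r5=0xe1
[7] flags=1010 PL?F → skip
[8] flags=0000 → (cmp)
[9] flags=0000 PL?T → r4=0xc3
[10] flags=0000 VS?F → skip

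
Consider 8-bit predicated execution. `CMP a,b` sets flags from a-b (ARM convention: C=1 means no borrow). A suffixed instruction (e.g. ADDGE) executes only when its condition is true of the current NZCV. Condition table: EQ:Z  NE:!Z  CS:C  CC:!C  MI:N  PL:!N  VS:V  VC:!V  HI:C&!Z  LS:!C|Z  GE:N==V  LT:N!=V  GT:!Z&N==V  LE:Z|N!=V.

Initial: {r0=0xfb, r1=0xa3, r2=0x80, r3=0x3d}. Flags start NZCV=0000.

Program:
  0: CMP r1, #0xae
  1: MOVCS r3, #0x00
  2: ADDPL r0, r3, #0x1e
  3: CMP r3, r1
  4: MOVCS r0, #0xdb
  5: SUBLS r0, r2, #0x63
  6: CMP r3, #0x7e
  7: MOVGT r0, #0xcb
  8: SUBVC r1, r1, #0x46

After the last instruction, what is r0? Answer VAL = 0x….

[0] flags=1000 → (cmp)
[1] flags=1000 CS?F → skip
[2] flags=1000 PL?F → skip
[3] flags=1001 → (cmp)
[4] flags=1001 CS?F → skip
[5] flags=1001 LS?T → r0=0x1d
[6] flags=1000 → (cmp)
[7] flags=1000 GT?F → skip
[8] flags=1000 VC?T → r1=0x5d

VAL = 0x1d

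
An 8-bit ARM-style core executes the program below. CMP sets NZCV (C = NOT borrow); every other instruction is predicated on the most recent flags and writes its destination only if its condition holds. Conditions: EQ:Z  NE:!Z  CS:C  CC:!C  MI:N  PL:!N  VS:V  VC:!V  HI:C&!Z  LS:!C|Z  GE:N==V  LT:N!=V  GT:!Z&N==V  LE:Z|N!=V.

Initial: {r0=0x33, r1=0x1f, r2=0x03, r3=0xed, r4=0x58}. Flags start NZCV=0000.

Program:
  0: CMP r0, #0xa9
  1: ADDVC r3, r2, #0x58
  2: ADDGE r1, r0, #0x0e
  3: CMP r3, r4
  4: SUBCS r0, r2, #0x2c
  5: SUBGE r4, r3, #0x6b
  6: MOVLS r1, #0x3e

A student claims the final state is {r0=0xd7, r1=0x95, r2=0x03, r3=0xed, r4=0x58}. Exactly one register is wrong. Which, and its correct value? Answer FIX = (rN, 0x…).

0: ✓ CMP  NZCV=1001
1: · ADDVC
2: ✓ ADDGE  r1←0x41
3: ✓ CMP  NZCV=1010
4: ✓ SUBCS  r0←0xd7
5: · SUBGE
6: · MOVLS

FIX = (r1, 0x41)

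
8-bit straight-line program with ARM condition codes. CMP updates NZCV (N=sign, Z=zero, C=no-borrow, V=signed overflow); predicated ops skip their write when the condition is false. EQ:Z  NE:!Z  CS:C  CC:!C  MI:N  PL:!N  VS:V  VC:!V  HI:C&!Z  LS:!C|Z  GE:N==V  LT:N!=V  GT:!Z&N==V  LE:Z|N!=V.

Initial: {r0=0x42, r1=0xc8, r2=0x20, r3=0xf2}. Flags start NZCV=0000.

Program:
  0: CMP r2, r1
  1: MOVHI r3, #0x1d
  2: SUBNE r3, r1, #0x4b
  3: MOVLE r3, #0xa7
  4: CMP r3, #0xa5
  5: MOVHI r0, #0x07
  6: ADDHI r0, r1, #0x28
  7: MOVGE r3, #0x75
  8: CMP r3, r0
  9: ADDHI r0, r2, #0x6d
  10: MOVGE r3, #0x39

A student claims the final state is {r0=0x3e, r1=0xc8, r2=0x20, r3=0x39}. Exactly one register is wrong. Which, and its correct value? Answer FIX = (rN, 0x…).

[0] flags=0000 → (cmp)
[1] flags=0000 HI?F → skip
[2] flags=0000 NE?T → r3=0x7d
[3] flags=0000 LE?F → skip
[4] flags=1001 → (cmp)
[5] flags=1001 HI?F → skip
[6] flags=1001 HI?F → skip
[7] flags=1001 GE?T → r3=0x75
[8] flags=0010 → (cmp)
[9] flags=0010 HI?T → r0=0x8d
[10] flags=0010 GE?T → r3=0x39

FIX = (r0, 0x8d)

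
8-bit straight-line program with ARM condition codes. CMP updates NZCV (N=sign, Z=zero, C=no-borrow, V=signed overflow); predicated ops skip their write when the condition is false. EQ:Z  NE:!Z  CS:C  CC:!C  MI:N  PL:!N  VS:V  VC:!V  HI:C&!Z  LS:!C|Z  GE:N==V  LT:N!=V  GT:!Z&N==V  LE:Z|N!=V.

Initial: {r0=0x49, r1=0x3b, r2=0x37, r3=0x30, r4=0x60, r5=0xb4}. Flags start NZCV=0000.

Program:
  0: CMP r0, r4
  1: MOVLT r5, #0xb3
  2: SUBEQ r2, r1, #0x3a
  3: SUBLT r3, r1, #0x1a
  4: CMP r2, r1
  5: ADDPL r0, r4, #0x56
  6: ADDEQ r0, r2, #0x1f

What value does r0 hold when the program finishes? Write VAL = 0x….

VAL = 0x49

0: ✓ CMP  NZCV=1000
1: ✓ MOVLT  r5←0xb3
2: · SUBEQ
3: ✓ SUBLT  r3←0x21
4: ✓ CMP  NZCV=1000
5: · ADDPL
6: · ADDEQ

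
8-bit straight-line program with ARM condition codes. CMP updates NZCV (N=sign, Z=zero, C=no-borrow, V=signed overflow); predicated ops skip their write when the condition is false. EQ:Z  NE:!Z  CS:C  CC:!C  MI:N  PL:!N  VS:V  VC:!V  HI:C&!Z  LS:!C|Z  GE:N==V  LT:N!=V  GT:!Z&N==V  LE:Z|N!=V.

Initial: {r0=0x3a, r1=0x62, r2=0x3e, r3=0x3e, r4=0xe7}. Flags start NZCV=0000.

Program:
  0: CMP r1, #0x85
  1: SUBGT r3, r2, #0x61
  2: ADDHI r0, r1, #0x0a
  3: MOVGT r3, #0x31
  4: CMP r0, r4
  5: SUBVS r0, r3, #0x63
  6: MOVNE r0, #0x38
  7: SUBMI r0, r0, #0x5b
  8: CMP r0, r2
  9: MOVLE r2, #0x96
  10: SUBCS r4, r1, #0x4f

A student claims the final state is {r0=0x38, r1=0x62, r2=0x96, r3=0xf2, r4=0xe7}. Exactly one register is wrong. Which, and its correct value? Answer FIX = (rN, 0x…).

[0] flags=1001 → (cmp)
[1] flags=1001 GT?T → r3=0xdd
[2] flags=1001 HI?F → skip
[3] flags=1001 GT?T → r3=0x31
[4] flags=0000 → (cmp)
[5] flags=0000 VS?F → skip
[6] flags=0000 NE?T → r0=0x38
[7] flags=0000 MI?F → skip
[8] flags=1000 → (cmp)
[9] flags=1000 LE?T → r2=0x96
[10] flags=1000 CS?F → skip

FIX = (r3, 0x31)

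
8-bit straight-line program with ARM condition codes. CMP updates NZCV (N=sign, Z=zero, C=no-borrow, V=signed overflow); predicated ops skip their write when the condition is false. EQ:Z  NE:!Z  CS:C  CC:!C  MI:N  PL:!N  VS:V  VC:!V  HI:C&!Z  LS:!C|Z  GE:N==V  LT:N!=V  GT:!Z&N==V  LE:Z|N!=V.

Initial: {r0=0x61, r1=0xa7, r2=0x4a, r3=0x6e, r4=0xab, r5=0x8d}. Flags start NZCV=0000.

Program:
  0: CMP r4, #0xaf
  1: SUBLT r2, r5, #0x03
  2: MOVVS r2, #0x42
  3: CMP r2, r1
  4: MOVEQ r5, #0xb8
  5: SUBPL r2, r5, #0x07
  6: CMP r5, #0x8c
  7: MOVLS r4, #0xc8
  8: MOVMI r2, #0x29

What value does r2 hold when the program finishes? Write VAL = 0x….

[0] flags=1000 → (cmp)
[1] flags=1000 LT?T → r2=0x8a
[2] flags=1000 VS?F → skip
[3] flags=1000 → (cmp)
[4] flags=1000 EQ?F → skip
[5] flags=1000 PL?F → skip
[6] flags=0010 → (cmp)
[7] flags=0010 LS?F → skip
[8] flags=0010 MI?F → skip

VAL = 0x8a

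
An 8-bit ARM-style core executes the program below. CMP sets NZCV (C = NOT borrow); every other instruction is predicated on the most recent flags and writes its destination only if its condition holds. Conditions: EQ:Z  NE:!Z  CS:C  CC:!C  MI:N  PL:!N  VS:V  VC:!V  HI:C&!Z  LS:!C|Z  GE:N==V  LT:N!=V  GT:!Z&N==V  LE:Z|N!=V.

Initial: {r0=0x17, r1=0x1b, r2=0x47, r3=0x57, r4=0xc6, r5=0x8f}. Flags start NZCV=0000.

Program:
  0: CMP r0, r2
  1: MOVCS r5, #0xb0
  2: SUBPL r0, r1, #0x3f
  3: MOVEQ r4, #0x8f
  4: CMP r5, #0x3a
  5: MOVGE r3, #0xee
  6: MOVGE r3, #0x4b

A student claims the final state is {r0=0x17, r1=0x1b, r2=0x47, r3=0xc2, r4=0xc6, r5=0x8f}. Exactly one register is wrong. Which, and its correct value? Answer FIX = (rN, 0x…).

[0] flags=1000 → (cmp)
[1] flags=1000 CS?F → skip
[2] flags=1000 PL?F → skip
[3] flags=1000 EQ?F → skip
[4] flags=0011 → (cmp)
[5] flags=0011 GE?F → skip
[6] flags=0011 GE?F → skip

FIX = (r3, 0x57)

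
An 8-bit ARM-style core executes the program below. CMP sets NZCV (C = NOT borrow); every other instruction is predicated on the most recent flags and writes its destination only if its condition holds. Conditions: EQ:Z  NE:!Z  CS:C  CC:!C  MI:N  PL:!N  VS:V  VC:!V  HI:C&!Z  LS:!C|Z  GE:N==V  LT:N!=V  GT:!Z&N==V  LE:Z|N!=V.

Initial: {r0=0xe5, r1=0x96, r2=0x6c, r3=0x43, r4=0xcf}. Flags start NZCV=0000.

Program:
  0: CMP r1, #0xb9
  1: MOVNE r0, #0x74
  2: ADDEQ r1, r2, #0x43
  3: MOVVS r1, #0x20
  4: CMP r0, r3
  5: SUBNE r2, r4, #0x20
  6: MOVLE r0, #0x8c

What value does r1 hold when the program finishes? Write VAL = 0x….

[0] flags=1000 → (cmp)
[1] flags=1000 NE?T → r0=0x74
[2] flags=1000 EQ?F → skip
[3] flags=1000 VS?F → skip
[4] flags=0010 → (cmp)
[5] flags=0010 NE?T → r2=0xaf
[6] flags=0010 LE?F → skip

VAL = 0x96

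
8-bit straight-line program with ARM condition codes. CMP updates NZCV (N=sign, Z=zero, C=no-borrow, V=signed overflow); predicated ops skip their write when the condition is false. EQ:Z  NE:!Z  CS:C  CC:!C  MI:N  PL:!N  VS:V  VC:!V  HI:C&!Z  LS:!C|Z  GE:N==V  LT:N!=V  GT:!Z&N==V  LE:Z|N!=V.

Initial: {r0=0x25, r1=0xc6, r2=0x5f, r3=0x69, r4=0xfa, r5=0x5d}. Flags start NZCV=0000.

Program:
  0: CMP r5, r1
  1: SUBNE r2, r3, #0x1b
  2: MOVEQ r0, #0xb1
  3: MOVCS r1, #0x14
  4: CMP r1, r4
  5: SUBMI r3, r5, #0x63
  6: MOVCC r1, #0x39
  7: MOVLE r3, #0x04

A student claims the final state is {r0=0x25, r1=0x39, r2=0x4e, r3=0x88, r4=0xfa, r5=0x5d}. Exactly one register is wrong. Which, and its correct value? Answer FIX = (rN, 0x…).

FIX = (r3, 0x04)

[0] flags=1001 → (cmp)
[1] flags=1001 NE?T → r2=0x4e
[2] flags=1001 EQ?F → skip
[3] flags=1001 CS?F → skip
[4] flags=1000 → (cmp)
[5] flags=1000 MI?T → r3=0xfa
[6] flags=1000 CC?T → r1=0x39
[7] flags=1000 LE?T → r3=0x04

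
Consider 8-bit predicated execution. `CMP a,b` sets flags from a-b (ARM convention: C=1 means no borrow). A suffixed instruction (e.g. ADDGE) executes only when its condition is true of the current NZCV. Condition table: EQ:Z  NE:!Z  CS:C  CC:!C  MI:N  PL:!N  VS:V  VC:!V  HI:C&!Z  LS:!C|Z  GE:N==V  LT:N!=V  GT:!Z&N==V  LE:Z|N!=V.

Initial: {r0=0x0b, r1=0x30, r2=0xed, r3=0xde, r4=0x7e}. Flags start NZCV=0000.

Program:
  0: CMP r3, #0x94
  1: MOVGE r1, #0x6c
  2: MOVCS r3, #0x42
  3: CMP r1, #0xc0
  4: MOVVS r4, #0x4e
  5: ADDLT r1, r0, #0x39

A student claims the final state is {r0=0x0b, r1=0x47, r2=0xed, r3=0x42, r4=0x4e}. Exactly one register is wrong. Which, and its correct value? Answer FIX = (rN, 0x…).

[0] flags=0010 → (cmp)
[1] flags=0010 GE?T → r1=0x6c
[2] flags=0010 CS?T → r3=0x42
[3] flags=1001 → (cmp)
[4] flags=1001 VS?T → r4=0x4e
[5] flags=1001 LT?F → skip

FIX = (r1, 0x6c)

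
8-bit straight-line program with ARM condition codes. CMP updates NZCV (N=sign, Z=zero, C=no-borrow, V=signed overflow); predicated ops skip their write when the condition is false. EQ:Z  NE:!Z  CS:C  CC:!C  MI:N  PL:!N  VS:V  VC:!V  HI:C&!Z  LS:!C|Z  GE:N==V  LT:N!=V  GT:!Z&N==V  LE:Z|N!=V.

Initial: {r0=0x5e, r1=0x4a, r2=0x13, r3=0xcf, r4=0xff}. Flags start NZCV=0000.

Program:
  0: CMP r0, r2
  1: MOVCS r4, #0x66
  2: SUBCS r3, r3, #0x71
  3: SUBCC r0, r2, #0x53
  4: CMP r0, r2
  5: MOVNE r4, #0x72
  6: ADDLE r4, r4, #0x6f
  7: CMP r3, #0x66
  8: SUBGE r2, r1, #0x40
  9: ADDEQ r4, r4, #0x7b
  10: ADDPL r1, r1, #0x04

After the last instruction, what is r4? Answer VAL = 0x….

[0] flags=0010 → (cmp)
[1] flags=0010 CS?T → r4=0x66
[2] flags=0010 CS?T → r3=0x5e
[3] flags=0010 CC?F → skip
[4] flags=0010 → (cmp)
[5] flags=0010 NE?T → r4=0x72
[6] flags=0010 LE?F → skip
[7] flags=1000 → (cmp)
[8] flags=1000 GE?F → skip
[9] flags=1000 EQ?F → skip
[10] flags=1000 PL?F → skip

VAL = 0x72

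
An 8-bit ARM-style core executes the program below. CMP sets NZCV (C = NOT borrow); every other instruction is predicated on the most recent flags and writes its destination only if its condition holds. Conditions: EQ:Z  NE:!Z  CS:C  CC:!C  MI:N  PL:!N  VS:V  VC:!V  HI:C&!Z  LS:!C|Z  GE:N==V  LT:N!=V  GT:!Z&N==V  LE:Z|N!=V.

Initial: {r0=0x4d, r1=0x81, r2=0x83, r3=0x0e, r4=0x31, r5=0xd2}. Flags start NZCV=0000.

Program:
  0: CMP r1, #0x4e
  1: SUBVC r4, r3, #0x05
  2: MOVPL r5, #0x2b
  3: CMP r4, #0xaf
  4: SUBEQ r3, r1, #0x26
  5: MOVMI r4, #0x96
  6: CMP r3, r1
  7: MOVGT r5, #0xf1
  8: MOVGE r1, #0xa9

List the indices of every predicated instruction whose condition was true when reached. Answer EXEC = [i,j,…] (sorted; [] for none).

0: ✓ CMP  NZCV=0011
1: · SUBVC
2: ✓ MOVPL  r5←0x2b
3: ✓ CMP  NZCV=1001
4: · SUBEQ
5: ✓ MOVMI  r4←0x96
6: ✓ CMP  NZCV=1001
7: ✓ MOVGT  r5←0xf1
8: ✓ MOVGE  r1←0xa9

EXEC = [2,5,7,8]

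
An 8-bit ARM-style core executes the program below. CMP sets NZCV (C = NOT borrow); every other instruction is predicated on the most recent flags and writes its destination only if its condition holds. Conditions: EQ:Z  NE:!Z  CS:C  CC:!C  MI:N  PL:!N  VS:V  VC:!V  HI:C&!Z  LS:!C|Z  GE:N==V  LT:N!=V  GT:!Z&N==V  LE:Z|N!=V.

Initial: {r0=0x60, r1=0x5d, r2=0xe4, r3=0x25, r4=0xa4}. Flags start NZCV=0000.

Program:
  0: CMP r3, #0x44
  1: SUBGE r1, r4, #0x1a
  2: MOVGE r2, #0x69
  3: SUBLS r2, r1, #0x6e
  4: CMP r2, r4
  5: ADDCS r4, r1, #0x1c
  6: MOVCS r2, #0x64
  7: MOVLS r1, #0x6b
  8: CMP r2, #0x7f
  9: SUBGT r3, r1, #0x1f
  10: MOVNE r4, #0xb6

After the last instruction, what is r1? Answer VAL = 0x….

0: ✓ CMP  NZCV=1000
1: · SUBGE
2: · MOVGE
3: ✓ SUBLS  r2←0xef
4: ✓ CMP  NZCV=0010
5: ✓ ADDCS  r4←0x79
6: ✓ MOVCS  r2←0x64
7: · MOVLS
8: ✓ CMP  NZCV=1000
9: · SUBGT
10: ✓ MOVNE  r4←0xb6

VAL = 0x5d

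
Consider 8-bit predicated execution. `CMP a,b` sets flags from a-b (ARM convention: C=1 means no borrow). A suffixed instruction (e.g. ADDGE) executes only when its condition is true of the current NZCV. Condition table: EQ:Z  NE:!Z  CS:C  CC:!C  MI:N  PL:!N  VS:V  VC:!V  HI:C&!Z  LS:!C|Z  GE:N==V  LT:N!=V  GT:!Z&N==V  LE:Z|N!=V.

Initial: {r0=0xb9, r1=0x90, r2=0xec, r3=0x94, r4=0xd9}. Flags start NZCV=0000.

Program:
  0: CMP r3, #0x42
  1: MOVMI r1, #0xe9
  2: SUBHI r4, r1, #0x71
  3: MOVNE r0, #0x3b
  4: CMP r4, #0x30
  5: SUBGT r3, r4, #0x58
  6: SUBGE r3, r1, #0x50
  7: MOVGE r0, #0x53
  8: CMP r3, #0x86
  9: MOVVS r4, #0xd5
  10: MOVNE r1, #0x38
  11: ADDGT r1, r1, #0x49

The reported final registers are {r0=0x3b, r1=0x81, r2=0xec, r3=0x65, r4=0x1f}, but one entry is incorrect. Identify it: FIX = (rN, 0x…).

0: ✓ CMP  NZCV=0011
1: · MOVMI
2: ✓ SUBHI  r4←0x1f
3: ✓ MOVNE  r0←0x3b
4: ✓ CMP  NZCV=1000
5: · SUBGT
6: · SUBGE
7: · MOVGE
8: ✓ CMP  NZCV=0010
9: · MOVVS
10: ✓ MOVNE  r1←0x38
11: ✓ ADDGT  r1←0x81

FIX = (r3, 0x94)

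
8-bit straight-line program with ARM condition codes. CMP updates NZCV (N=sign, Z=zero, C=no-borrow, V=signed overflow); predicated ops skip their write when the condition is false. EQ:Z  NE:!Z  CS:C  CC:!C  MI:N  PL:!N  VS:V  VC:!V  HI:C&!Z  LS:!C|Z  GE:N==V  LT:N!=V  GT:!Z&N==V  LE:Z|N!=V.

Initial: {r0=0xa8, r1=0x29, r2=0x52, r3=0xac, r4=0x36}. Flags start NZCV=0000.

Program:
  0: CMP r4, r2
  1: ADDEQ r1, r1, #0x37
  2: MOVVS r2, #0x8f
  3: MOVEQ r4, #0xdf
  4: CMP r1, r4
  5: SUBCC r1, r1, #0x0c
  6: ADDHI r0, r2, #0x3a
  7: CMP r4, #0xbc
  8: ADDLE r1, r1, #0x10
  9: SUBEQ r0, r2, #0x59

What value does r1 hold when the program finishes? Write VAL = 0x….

VAL = 0x1d

0: ✓ CMP  NZCV=1000
1: · ADDEQ
2: · MOVVS
3: · MOVEQ
4: ✓ CMP  NZCV=1000
5: ✓ SUBCC  r1←0x1d
6: · ADDHI
7: ✓ CMP  NZCV=0000
8: · ADDLE
9: · SUBEQ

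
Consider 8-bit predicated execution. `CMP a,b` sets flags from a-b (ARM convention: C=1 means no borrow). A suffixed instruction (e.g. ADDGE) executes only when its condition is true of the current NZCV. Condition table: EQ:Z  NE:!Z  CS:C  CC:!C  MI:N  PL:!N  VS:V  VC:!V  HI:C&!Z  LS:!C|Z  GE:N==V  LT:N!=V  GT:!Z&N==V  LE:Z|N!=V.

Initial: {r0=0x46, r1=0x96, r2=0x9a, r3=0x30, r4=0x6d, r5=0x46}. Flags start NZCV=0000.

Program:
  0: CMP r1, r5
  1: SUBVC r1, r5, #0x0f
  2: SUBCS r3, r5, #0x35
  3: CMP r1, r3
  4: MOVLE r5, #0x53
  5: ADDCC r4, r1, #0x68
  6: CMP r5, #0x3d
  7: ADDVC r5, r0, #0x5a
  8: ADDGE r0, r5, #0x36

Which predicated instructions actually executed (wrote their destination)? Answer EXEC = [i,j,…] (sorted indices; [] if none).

EXEC = [2,4,7,8]

0: ✓ CMP  NZCV=0011
1: · SUBVC
2: ✓ SUBCS  r3←0x11
3: ✓ CMP  NZCV=1010
4: ✓ MOVLE  r5←0x53
5: · ADDCC
6: ✓ CMP  NZCV=0010
7: ✓ ADDVC  r5←0xa0
8: ✓ ADDGE  r0←0xd6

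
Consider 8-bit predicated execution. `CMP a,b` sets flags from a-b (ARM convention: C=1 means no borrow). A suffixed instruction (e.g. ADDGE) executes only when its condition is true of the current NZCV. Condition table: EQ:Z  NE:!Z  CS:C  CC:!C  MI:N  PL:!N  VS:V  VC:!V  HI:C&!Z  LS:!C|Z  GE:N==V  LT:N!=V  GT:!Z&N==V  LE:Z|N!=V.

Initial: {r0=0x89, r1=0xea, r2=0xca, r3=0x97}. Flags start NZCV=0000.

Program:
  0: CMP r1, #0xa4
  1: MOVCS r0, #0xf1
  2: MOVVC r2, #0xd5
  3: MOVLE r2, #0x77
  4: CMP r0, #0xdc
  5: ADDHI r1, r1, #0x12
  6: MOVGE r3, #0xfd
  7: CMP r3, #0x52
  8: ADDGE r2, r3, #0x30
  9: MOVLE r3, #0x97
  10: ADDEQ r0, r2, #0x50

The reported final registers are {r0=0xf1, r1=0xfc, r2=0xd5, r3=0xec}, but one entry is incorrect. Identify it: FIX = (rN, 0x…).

[0] flags=0010 → (cmp)
[1] flags=0010 CS?T → r0=0xf1
[2] flags=0010 VC?T → r2=0xd5
[3] flags=0010 LE?F → skip
[4] flags=0010 → (cmp)
[5] flags=0010 HI?T → r1=0xfc
[6] flags=0010 GE?T → r3=0xfd
[7] flags=1010 → (cmp)
[8] flags=1010 GE?F → skip
[9] flags=1010 LE?T → r3=0x97
[10] flags=1010 EQ?F → skip

FIX = (r3, 0x97)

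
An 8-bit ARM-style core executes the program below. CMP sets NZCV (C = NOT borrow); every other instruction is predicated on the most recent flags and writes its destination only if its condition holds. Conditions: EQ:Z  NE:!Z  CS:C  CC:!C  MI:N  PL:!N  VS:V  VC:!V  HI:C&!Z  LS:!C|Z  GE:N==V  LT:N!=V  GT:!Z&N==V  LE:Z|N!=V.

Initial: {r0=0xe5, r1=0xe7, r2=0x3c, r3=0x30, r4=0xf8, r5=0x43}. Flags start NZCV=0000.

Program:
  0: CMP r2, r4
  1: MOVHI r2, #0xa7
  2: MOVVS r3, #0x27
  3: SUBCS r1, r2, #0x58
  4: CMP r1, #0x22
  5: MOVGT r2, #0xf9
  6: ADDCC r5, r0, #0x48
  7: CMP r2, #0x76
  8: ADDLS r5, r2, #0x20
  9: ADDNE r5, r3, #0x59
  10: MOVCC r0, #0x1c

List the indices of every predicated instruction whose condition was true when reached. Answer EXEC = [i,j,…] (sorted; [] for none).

0: ✓ CMP  NZCV=0000
1: · MOVHI
2: · MOVVS
3: · SUBCS
4: ✓ CMP  NZCV=1010
5: · MOVGT
6: · ADDCC
7: ✓ CMP  NZCV=1000
8: ✓ ADDLS  r5←0x5c
9: ✓ ADDNE  r5←0x89
10: ✓ MOVCC  r0←0x1c

EXEC = [8,9,10]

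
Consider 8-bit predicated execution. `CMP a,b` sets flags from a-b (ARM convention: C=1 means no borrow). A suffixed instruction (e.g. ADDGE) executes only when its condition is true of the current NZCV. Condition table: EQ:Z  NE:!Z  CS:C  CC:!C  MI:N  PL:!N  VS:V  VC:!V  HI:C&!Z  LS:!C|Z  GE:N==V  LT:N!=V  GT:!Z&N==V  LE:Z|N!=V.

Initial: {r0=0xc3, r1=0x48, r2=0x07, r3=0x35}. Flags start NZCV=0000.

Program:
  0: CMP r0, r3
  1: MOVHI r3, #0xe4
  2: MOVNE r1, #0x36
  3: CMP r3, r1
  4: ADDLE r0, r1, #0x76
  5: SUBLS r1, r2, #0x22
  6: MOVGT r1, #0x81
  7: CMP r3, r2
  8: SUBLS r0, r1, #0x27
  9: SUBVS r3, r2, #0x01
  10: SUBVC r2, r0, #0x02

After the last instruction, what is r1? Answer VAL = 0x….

[0] flags=1010 → (cmp)
[1] flags=1010 HI?T → r3=0xe4
[2] flags=1010 NE?T → r1=0x36
[3] flags=1010 → (cmp)
[4] flags=1010 LE?T → r0=0xac
[5] flags=1010 LS?F → skip
[6] flags=1010 GT?F → skip
[7] flags=1010 → (cmp)
[8] flags=1010 LS?F → skip
[9] flags=1010 VS?F → skip
[10] flags=1010 VC?T → r2=0xaa

VAL = 0x36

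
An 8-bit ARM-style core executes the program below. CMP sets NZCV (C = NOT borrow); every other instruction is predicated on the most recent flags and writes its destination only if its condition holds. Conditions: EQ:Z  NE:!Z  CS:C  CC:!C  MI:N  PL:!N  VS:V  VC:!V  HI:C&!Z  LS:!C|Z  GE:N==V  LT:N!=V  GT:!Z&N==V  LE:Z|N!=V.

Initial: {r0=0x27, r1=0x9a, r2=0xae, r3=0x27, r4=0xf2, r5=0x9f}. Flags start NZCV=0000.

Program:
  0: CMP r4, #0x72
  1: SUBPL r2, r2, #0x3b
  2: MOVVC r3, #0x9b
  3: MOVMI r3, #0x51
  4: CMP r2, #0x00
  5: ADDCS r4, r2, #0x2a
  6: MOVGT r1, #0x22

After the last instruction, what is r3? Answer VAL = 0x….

VAL = 0x51

[0] flags=1010 → (cmp)
[1] flags=1010 PL?F → skip
[2] flags=1010 VC?T → r3=0x9b
[3] flags=1010 MI?T → r3=0x51
[4] flags=1010 → (cmp)
[5] flags=1010 CS?T → r4=0xd8
[6] flags=1010 GT?F → skip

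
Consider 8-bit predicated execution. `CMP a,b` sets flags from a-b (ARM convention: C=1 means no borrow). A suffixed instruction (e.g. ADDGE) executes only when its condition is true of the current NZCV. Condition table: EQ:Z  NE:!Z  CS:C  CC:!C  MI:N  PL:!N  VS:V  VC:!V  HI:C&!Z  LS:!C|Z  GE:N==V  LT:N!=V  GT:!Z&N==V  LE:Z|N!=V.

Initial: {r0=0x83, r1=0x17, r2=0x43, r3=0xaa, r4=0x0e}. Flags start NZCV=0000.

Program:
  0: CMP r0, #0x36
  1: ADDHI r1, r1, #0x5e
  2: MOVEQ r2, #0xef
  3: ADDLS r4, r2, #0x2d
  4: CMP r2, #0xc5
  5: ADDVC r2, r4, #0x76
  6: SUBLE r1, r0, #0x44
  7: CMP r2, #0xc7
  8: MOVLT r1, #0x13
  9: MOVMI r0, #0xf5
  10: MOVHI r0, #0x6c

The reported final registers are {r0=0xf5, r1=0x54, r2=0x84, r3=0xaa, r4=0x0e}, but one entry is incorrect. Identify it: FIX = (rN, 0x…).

[0] flags=0011 → (cmp)
[1] flags=0011 HI?T → r1=0x75
[2] flags=0011 EQ?F → skip
[3] flags=0011 LS?F → skip
[4] flags=0000 → (cmp)
[5] flags=0000 VC?T → r2=0x84
[6] flags=0000 LE?F → skip
[7] flags=1000 → (cmp)
[8] flags=1000 LT?T → r1=0x13
[9] flags=1000 MI?T → r0=0xf5
[10] flags=1000 HI?F → skip

FIX = (r1, 0x13)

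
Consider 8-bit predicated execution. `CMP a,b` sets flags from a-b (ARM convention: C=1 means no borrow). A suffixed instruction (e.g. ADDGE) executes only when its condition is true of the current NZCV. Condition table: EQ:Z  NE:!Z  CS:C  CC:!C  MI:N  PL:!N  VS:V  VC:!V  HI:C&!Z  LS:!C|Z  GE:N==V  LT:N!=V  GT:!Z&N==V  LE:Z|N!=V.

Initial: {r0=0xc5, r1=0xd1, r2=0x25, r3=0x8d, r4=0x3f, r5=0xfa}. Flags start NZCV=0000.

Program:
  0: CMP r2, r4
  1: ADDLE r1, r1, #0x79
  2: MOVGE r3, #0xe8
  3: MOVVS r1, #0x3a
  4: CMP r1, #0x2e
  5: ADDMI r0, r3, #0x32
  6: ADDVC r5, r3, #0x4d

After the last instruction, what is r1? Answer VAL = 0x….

VAL = 0x4a

0: ✓ CMP  NZCV=1000
1: ✓ ADDLE  r1←0x4a
2: · MOVGE
3: · MOVVS
4: ✓ CMP  NZCV=0010
5: · ADDMI
6: ✓ ADDVC  r5←0xda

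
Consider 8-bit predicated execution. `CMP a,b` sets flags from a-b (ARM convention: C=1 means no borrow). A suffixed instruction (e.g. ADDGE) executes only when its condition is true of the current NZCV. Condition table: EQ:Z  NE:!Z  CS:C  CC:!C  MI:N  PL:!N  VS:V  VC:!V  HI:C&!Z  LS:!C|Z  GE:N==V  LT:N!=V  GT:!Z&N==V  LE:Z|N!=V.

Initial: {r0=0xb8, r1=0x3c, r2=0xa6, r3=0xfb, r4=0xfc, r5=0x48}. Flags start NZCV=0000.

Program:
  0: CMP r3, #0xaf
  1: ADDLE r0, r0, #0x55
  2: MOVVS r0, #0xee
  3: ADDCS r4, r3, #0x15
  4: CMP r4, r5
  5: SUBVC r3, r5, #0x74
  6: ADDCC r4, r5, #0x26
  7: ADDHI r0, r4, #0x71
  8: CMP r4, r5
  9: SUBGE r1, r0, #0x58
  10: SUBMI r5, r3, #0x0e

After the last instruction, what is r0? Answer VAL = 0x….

VAL = 0xb8

[0] flags=0010 → (cmp)
[1] flags=0010 LE?F → skip
[2] flags=0010 VS?F → skip
[3] flags=0010 CS?T → r4=0x10
[4] flags=1000 → (cmp)
[5] flags=1000 VC?T → r3=0xd4
[6] flags=1000 CC?T → r4=0x6e
[7] flags=1000 HI?F → skip
[8] flags=0010 → (cmp)
[9] flags=0010 GE?T → r1=0x60
[10] flags=0010 MI?F → skip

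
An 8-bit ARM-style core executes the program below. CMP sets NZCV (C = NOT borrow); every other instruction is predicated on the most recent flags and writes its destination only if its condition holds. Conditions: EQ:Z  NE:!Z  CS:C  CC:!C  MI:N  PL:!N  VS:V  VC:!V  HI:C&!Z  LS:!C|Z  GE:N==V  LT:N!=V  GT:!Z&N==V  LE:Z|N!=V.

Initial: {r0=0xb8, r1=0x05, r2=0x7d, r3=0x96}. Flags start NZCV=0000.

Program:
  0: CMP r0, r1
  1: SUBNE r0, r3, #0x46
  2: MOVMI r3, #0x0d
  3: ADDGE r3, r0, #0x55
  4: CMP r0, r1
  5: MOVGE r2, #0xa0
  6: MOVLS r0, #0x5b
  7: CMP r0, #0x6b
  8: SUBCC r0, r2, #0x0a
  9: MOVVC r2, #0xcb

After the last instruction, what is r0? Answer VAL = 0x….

[0] flags=1010 → (cmp)
[1] flags=1010 NE?T → r0=0x50
[2] flags=1010 MI?T → r3=0x0d
[3] flags=1010 GE?F → skip
[4] flags=0010 → (cmp)
[5] flags=0010 GE?T → r2=0xa0
[6] flags=0010 LS?F → skip
[7] flags=1000 → (cmp)
[8] flags=1000 CC?T → r0=0x96
[9] flags=1000 VC?T → r2=0xcb

VAL = 0x96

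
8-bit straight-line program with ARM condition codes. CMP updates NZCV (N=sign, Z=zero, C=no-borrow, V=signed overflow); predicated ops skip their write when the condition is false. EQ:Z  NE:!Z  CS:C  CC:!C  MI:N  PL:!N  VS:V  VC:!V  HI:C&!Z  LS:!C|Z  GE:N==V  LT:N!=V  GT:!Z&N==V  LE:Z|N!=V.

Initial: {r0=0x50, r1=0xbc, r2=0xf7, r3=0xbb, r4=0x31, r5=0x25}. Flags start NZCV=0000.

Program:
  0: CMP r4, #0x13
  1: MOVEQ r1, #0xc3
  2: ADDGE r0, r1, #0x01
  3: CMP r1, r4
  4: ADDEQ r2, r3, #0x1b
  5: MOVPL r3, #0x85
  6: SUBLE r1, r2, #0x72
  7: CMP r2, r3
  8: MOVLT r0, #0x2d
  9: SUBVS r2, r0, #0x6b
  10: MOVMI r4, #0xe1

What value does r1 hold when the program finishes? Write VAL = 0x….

0: ✓ CMP  NZCV=0010
1: · MOVEQ
2: ✓ ADDGE  r0←0xbd
3: ✓ CMP  NZCV=1010
4: · ADDEQ
5: · MOVPL
6: ✓ SUBLE  r1←0x85
7: ✓ CMP  NZCV=0010
8: · MOVLT
9: · SUBVS
10: · MOVMI

VAL = 0x85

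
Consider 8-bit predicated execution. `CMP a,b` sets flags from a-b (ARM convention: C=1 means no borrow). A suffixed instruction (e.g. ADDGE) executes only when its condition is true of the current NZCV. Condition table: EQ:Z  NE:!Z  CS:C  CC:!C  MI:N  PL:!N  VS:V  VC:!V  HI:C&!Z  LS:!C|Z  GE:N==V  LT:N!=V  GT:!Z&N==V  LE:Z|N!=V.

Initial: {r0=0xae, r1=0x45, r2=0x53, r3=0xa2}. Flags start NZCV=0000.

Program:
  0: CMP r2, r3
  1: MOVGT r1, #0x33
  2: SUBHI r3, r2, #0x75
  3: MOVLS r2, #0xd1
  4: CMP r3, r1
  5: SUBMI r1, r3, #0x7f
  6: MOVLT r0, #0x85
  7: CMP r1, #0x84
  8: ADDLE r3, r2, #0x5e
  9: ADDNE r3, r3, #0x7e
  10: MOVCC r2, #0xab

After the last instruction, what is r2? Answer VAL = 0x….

VAL = 0xab

0: ✓ CMP  NZCV=1001
1: ✓ MOVGT  r1←0x33
2: · SUBHI
3: ✓ MOVLS  r2←0xd1
4: ✓ CMP  NZCV=0011
5: · SUBMI
6: ✓ MOVLT  r0←0x85
7: ✓ CMP  NZCV=1001
8: · ADDLE
9: ✓ ADDNE  r3←0x20
10: ✓ MOVCC  r2←0xab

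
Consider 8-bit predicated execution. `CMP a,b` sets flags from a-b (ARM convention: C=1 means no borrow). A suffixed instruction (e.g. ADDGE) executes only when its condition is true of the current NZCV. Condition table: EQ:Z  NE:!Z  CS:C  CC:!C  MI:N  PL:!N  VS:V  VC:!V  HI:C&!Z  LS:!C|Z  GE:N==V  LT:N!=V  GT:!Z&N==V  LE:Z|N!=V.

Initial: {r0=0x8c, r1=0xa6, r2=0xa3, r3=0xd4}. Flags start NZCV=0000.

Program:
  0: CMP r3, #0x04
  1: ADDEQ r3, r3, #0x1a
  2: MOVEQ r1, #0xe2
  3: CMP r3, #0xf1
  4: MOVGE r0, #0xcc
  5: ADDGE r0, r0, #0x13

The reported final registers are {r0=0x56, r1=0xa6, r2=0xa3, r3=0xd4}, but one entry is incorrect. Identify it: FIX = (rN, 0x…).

[0] flags=1010 → (cmp)
[1] flags=1010 EQ?F → skip
[2] flags=1010 EQ?F → skip
[3] flags=1000 → (cmp)
[4] flags=1000 GE?F → skip
[5] flags=1000 GE?F → skip

FIX = (r0, 0x8c)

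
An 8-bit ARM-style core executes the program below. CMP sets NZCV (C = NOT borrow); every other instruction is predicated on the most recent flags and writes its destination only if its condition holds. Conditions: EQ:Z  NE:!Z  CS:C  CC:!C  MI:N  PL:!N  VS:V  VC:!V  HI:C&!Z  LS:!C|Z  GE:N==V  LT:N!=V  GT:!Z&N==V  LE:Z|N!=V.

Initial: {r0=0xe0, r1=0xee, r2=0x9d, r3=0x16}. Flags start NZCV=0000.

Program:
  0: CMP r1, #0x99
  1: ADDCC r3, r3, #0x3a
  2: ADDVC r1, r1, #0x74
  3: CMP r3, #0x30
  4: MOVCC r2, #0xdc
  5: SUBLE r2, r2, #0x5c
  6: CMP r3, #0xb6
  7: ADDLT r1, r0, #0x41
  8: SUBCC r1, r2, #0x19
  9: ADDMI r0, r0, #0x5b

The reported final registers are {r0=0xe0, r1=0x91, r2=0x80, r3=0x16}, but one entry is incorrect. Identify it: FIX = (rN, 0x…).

[0] flags=0010 → (cmp)
[1] flags=0010 CC?F → skip
[2] flags=0010 VC?T → r1=0x62
[3] flags=1000 → (cmp)
[4] flags=1000 CC?T → r2=0xdc
[5] flags=1000 LE?T → r2=0x80
[6] flags=0000 → (cmp)
[7] flags=0000 LT?F → skip
[8] flags=0000 CC?T → r1=0x67
[9] flags=0000 MI?F → skip

FIX = (r1, 0x67)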